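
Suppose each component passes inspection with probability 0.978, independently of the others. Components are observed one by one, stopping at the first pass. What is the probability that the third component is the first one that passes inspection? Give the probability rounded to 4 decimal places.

Geometric (trials to first success), p = 0.978.
P(Y = 3) = (1−p)^2 · p = 0.000484 · 0.978 = 0.000473

0.0005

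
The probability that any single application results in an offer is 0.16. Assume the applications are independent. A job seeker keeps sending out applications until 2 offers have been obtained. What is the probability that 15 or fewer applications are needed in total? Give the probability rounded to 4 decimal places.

0.7179

Finishing within 15 applications ⇔ at least 2 successes in the first 15. With X ~ Binomial(15, 0.16), P(Y ≤ 15) = 1 − P(X ≤ 1).
  k=0: C(15,0)·0.16^0·0.84^15 = 0.073146
  k=1: C(15,1)·0.16^1·0.84^14 = 0.208988
1 − 0.282134 = 0.717866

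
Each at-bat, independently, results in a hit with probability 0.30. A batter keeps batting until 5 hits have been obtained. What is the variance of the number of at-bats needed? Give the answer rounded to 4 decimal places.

Y = total at-bats until the fifth success; negative binomial with r=5, p=0.30.
Var(Y) = r(1−p)/p² = 5·0.70 / 0.30² = 38.888889

38.8889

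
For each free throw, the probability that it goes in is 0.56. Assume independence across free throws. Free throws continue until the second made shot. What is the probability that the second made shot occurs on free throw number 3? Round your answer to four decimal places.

0.2760

Y = trial on which the second success occurs; negative binomial, r=2, p=0.56.
P(Y=3) = C(2,1) · p^2 · (1−p)^1
= 2 · 0.3136 · 0.44 = 0.275968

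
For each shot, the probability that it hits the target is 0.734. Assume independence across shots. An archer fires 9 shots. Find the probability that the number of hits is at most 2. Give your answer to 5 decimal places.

0.00200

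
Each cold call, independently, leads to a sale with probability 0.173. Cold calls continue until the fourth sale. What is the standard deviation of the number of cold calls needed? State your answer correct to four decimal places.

Y = total cold calls until the fourth success; negative binomial with r=4, p=0.173.
SD(Y) = √[r(1−p)/p²] = √(110.528250) = 10.513242

10.5132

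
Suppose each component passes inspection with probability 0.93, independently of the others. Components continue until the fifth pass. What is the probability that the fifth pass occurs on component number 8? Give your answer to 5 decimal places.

0.00835

Y = trial on which the fifth success occurs; negative binomial, r=5, p=0.93.
P(Y=8) = C(7,4) · p^5 · (1−p)^3
= 35 · 0.69569 · 0.000343 = 0.0083517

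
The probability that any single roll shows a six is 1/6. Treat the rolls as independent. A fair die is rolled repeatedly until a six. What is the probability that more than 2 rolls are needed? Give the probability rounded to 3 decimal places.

0.694

Y = number of rolls to the first success; geometric, p = 0.166667.
P(Y > 2) = P(first 2 all fail) = (1−p)^2 = 0.69444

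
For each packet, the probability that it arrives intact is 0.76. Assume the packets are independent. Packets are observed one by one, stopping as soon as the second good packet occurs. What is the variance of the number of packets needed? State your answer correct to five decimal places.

Y = total packets until the second success; negative binomial with r=2, p=0.76.
Var(Y) = r(1−p)/p² = 2·0.24 / 0.76² = 0.8310249

0.83102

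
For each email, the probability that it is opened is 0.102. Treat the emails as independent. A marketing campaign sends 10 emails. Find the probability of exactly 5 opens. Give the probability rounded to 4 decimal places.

X ~ Binomial(n=10, p=0.102).
P(X=5) = C(10,5) · p^5 · (1−p)^5
= 252 · 1.1041e-05 · 0.58396 = 0.001625

0.0016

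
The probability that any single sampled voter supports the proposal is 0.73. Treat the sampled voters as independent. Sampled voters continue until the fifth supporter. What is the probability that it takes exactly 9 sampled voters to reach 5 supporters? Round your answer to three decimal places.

0.077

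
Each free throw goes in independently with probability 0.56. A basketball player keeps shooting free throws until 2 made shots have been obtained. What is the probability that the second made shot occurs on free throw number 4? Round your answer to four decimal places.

0.1821

Y = trial on which the second success occurs; negative binomial, r=2, p=0.56.
P(Y=4) = C(3,1) · p^2 · (1−p)^2
= 3 · 0.3136 · 0.1936 = 0.182139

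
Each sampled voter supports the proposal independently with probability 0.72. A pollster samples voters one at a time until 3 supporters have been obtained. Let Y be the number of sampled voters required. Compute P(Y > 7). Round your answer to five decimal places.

0.02130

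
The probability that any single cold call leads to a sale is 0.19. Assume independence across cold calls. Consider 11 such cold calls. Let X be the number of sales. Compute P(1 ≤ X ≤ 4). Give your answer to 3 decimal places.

0.860

X ~ Binomial(11, 0.19); P(1 ≤ X ≤ 4) = Σ C(11,k) p^k (1−p)^(11−k) over k:
  k=1: C(11,1)·0.19^1·0.81^10 = 0.25410
  k=2: C(11,2)·0.19^2·0.81^9 = 0.29801
  k=3: C(11,3)·0.19^3·0.81^8 = 0.20971
  k=4: C(11,4)·0.19^4·0.81^7 = 0.09838
Total = 0.86020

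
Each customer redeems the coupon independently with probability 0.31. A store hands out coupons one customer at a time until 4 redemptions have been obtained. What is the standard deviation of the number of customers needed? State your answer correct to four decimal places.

5.3591

Y = total customers until the fourth success; negative binomial with r=4, p=0.31.
SD(Y) = √[r(1−p)/p²] = √(28.720083) = 5.359112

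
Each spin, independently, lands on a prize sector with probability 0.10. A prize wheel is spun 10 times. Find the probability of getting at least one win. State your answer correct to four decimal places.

P(at least one) = 1 − P(none) = 1 − (1 − 0.10)^10
= 1 − 0.348678 = 0.651322

0.6513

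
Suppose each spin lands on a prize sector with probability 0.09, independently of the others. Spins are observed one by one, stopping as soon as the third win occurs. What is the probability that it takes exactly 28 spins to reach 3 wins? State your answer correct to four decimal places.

Y = trial on which the third success occurs; negative binomial, r=3, p=0.09.
P(Y=28) = C(27,2) · p^3 · (1−p)^25
= 351 · 0.000729 · 0.094631 = 0.024214

0.0242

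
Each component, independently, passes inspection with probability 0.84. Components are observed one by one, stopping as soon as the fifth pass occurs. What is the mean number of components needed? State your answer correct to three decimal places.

5.952

Y = total components until the fifth success; negative binomial with r=5, p=0.84.
E[Y] = r / p = 5 / 0.84 = 5.95238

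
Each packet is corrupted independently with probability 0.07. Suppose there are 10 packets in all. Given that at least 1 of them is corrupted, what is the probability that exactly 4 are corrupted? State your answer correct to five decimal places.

0.00632

X ~ Binomial(10, 0.07). Want P(X=4 | X≥1) = P(X=4) / P(X≥1).
P(X=4) = C(10,4)·0.07^4·0.93^6 = 0.0032622
P(X≥1) = 1 − 0.4839823 = 0.5160177
Ratio = 0.0032622 / 0.5160177 = 0.0063219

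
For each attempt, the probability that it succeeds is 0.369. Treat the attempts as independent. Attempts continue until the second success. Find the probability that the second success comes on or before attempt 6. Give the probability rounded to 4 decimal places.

Finishing within 6 attempts ⇔ at least 2 successes in the first 6. With X ~ Binomial(6, 0.369), P(Y ≤ 6) = 1 − P(X ≤ 1).
  k=0: C(6,0)·0.369^0·0.631^6 = 0.063121
  k=1: C(6,1)·0.369^1·0.631^5 = 0.221475
1 − 0.284596 = 0.715404

0.7154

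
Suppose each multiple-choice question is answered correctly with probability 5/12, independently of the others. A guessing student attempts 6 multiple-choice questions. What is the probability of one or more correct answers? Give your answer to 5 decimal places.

P(at least one) = 1 − P(none) = 1 − (1 − 0.416667)^6
= 1 − 0.0394004 = 0.9605996

0.96060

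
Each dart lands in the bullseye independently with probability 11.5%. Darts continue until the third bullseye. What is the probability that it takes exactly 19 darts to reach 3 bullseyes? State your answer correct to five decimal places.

Y = trial on which the third success occurs; negative binomial, r=3, p=0.115.
P(Y=19) = C(18,2) · p^3 · (1−p)^16
= 153 · 0.0015209 · 0.14161 = 0.0329517

0.03295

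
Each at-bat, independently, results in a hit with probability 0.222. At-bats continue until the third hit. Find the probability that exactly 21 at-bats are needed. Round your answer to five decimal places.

0.02267

Y = trial on which the third success occurs; negative binomial, r=3, p=0.222.
P(Y=21) = C(20,2) · p^3 · (1−p)^18
= 190 · 0.010941 · 0.010905 = 0.0226697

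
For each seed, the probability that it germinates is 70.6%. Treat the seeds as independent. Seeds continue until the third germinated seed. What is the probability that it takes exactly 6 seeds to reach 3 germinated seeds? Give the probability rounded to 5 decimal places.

0.08942

Y = trial on which the third success occurs; negative binomial, r=3, p=0.706.
P(Y=6) = C(5,2) · p^3 · (1−p)^3
= 10 · 0.3519 · 0.025412 = 0.0894244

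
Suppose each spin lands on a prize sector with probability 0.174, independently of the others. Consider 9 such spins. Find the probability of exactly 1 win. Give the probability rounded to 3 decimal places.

0.339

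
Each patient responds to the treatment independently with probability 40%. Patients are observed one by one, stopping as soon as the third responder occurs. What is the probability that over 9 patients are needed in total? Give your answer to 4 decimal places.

0.2318

Needing more than 9 patients ⇔ fewer than 3 successes in the first 9. With X ~ Binomial(9, 0.40), P(Y > 9) = P(X ≤ 2).
  k=0: C(9,0)·0.40^0·0.60^9 = 0.010078
  k=1: C(9,1)·0.40^1·0.60^8 = 0.060466
  k=2: C(9,2)·0.40^2·0.60^7 = 0.161243
P(X ≤ 2) = 0.231787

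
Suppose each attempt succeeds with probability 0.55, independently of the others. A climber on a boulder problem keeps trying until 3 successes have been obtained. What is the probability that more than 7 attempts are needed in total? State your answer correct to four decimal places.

Needing more than 7 attempts ⇔ fewer than 3 successes in the first 7. With X ~ Binomial(7, 0.55), P(Y > 7) = P(X ≤ 2).
  k=0: C(7,0)·0.55^0·0.45^7 = 0.003737
  k=1: C(7,1)·0.55^1·0.45^6 = 0.031969
  k=2: C(7,2)·0.55^2·0.45^5 = 0.117221
P(X ≤ 2) = 0.152928

0.1529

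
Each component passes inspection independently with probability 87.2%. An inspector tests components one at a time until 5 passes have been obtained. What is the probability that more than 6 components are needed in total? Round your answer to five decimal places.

Needing more than 6 components ⇔ fewer than 5 successes in the first 6. With X ~ Binomial(6, 0.872), P(Y > 6) = P(X ≤ 4).
  k=0: C(6,0)·0.872^0·0.128^6 = 0.0000044
  k=1: C(6,1)·0.872^1·0.128^5 = 0.0001798
  k=2: C(6,2)·0.872^2·0.128^4 = 0.0030617
  k=3: C(6,3)·0.872^3·0.128^3 = 0.0278105
  k=4: C(6,4)·0.872^4·0.128^2 = 0.1420945
P(X ≤ 4) = 0.1731509

0.17315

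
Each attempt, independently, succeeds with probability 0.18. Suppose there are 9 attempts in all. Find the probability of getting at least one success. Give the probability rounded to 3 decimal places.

0.832

P(at least one) = 1 − P(none) = 1 − (1 − 0.18)^9
= 1 − 0.16762 = 0.83238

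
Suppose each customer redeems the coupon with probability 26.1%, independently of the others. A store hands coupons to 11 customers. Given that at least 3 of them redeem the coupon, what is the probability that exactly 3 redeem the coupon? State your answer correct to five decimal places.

X ~ Binomial(11, 0.261). Want P(X=3 | X≥3) = P(X=3) / P(X≥3).
P(X=3) = C(11,3)·0.261^3·0.739^8 = 0.2609522
P(X≥3) = 1 − 0.0358995 − 0.1394690 − 0.2462882 = 0.5783433
Ratio = 0.2609522 / 0.5783433 = 0.4512064

0.45121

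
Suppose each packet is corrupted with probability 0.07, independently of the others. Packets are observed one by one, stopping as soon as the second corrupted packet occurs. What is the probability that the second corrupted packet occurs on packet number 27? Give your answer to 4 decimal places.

Y = trial on which the second success occurs; negative binomial, r=2, p=0.07.
P(Y=27) = C(26,1) · p^2 · (1−p)^25
= 26 · 0.0049 · 0.16296 = 0.020761

0.0208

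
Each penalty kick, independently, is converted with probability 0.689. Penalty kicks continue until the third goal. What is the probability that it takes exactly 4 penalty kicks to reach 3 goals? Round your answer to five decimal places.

Y = trial on which the third success occurs; negative binomial, r=3, p=0.689.
P(Y=4) = C(3,2) · p^3 · (1−p)^1
= 3 · 0.32708 · 0.311 = 0.3051682

0.30517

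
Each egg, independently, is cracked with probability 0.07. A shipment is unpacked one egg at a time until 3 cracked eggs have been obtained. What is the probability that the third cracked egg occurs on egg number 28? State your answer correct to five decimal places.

Y = trial on which the third success occurs; negative binomial, r=3, p=0.07.
P(Y=28) = C(27,2) · p^3 · (1−p)^25
= 351 · 0.000343 · 0.16296 = 0.0196189

0.01962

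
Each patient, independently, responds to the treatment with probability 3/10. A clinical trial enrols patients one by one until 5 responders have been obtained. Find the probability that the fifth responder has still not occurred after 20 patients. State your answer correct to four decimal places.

Needing more than 20 patients ⇔ fewer than 5 successes in the first 20. With X ~ Binomial(20, 0.30), P(Y > 20) = P(X ≤ 4).
  k=0: C(20,0)·0.30^0·0.70^20 = 0.000798
  k=1: C(20,1)·0.30^1·0.70^19 = 0.006839
  k=2: C(20,2)·0.30^2·0.70^18 = 0.027846
  k=3: C(20,3)·0.30^3·0.70^17 = 0.071604
  k=4: C(20,4)·0.30^4·0.70^16 = 0.130421
P(X ≤ 4) = 0.237508

0.2375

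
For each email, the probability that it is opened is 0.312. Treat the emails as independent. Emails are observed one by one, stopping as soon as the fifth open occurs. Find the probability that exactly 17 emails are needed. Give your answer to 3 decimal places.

0.061

Y = trial on which the fifth success occurs; negative binomial, r=5, p=0.312.
P(Y=17) = C(16,4) · p^5 · (1−p)^12
= 1820 · 0.0029565 · 0.011248 = 0.06052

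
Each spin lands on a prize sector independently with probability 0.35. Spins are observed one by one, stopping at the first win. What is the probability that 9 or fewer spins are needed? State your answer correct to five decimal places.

0.97929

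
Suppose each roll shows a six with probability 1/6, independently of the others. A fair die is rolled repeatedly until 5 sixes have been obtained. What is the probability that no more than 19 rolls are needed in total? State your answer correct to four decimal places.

0.1989

Finishing within 19 rolls ⇔ at least 5 successes in the first 19. With X ~ Binomial(19, 0.166667), P(Y ≤ 19) = 1 − P(X ≤ 4).
  k=0: C(19,0)·0.166667^0·0.833333^19 = 0.031301
  k=1: C(19,1)·0.166667^1·0.833333^18 = 0.118943
  k=2: C(19,2)·0.166667^2·0.833333^17 = 0.214098
  k=3: C(19,3)·0.166667^3·0.833333^16 = 0.242644
  k=4: C(19,4)·0.166667^4·0.833333^15 = 0.194115
1 − 0.801102 = 0.198898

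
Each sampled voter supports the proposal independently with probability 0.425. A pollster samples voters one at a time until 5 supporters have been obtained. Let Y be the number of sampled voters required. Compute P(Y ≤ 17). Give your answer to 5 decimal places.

Finishing within 17 sampled voters ⇔ at least 5 successes in the first 17. With X ~ Binomial(17, 0.425), P(Y ≤ 17) = 1 − P(X ≤ 4).
  k=0: C(17,0)·0.425^0·0.575^17 = 0.0000821
  k=1: C(17,1)·0.425^1·0.575^16 = 0.0010316
  k=2: C(17,2)·0.425^2·0.575^15 = 0.0061001
  k=3: C(17,3)·0.425^3·0.575^14 = 0.0225437
  k=4: C(17,4)·0.425^4·0.575^13 = 0.0583196
1 − 0.0880771 = 0.9119229

0.91192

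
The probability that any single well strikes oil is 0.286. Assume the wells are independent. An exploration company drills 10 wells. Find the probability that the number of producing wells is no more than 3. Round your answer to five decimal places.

X ~ Binomial(10, 0.286); P(X ≤ 3) = Σ C(10,k) p^k (1−p)^(10−k) over k:
  k=0: C(10,0)·0.286^0·0.714^10 = 0.0344336
  k=1: C(10,1)·0.286^1·0.714^9 = 0.1379272
  k=2: C(10,2)·0.286^2·0.714^8 = 0.2486167
  k=3: C(10,3)·0.286^3·0.714^7 = 0.2655625
Total = 0.6865400

0.68654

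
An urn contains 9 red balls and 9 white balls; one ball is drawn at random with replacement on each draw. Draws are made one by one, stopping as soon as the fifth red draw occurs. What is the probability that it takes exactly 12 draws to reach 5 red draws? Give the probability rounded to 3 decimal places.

0.081

Y = trial on which the fifth success occurs; negative binomial, r=5, p=0.50.
P(Y=12) = C(11,4) · p^5 · (1−p)^7
= 330 · 0.03125 · 0.0078125 = 0.08057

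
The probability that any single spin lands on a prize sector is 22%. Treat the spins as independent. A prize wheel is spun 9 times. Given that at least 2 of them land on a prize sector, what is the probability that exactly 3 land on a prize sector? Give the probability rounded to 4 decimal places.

0.3239

X ~ Binomial(9, 0.22). Want P(X=3 | X≥2) = P(X=3) / P(X≥2).
P(X=3) = C(9,3)·0.22^3·0.78^6 = 0.201426
P(X≥2) = 1 − 0.106869 − 0.271283 = 0.621848
Ratio = 0.201426 / 0.621848 = 0.323915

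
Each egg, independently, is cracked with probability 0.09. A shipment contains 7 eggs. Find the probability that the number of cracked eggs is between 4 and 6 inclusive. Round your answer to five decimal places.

X ~ Binomial(7, 0.09); P(4 ≤ X ≤ 6) = Σ C(7,k) p^k (1−p)^(7−k) over k:
  k=4: C(7,4)·0.09^4·0.91^3 = 0.0017305
  k=5: C(7,5)·0.09^5·0.91^2 = 0.0001027
  k=6: C(7,6)·0.09^6·0.91^1 = 0.0000034
Total = 0.0018365

0.00184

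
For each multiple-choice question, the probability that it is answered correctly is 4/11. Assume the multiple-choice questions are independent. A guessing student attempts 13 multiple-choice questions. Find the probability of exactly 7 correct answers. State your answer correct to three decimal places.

0.096

X ~ Binomial(n=13, p=0.363636).
P(X=7) = C(13,7) · p^7 · (1−p)^6
= 1716 · 0.00084076 · 0.06641 = 0.09581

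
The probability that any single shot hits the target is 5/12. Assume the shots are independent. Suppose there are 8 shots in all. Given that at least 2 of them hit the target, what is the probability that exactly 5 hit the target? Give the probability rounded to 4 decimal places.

0.1534

X ~ Binomial(8, 0.416667). Want P(X=5 | X≥2) = P(X=5) / P(X≥2).
P(X=5) = C(8,5)·0.416667^5·0.583333^3 = 0.139599
P(X≥2) = 1 − 0.013407 − 0.076612 = 0.909981
Ratio = 0.139599 / 0.909981 = 0.153409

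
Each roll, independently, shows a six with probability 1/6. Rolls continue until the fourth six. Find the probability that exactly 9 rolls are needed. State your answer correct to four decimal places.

Y = trial on which the fourth success occurs; negative binomial, r=4, p=0.166667.
P(Y=9) = C(8,3) · p^4 · (1−p)^5
= 56 · 0.0007716 · 0.40188 = 0.017365

0.0174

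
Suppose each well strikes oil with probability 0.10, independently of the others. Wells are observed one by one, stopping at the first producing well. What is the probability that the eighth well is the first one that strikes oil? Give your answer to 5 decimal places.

0.04783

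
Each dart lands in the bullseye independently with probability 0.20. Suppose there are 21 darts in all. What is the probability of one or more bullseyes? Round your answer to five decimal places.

P(at least one) = 1 − P(none) = 1 − (1 − 0.20)^21
= 1 − 0.0092234 = 0.9907766

0.99078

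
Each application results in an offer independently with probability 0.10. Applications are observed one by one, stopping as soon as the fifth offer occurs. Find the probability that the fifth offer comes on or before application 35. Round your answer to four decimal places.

0.2693

Finishing within 35 applications ⇔ at least 5 successes in the first 35. With X ~ Binomial(35, 0.10), P(Y ≤ 35) = 1 − P(X ≤ 4).
  k=0: C(35,0)·0.10^0·0.90^35 = 0.025032
  k=1: C(35,1)·0.10^1·0.90^34 = 0.097345
  k=2: C(35,2)·0.10^2·0.90^33 = 0.183874
  k=3: C(35,3)·0.10^3·0.90^32 = 0.224735
  k=4: C(35,4)·0.10^4·0.90^31 = 0.199764
1 − 0.730749 = 0.269251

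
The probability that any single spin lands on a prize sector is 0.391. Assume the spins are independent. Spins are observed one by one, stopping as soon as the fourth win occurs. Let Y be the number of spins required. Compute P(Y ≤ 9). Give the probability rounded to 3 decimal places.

0.495

Finishing within 9 spins ⇔ at least 4 successes in the first 9. With X ~ Binomial(9, 0.391), P(Y ≤ 9) = 1 − P(X ≤ 3).
  k=0: C(9,0)·0.391^0·0.609^9 = 0.01152
  k=1: C(9,1)·0.391^1·0.609^8 = 0.06658
  k=2: C(9,2)·0.391^2·0.609^7 = 0.17099
  k=3: C(9,3)·0.391^3·0.609^6 = 0.25616
1 − 0.50526 = 0.49474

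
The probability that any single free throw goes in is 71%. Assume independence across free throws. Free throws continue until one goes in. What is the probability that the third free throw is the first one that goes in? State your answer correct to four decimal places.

Geometric (trials to first success), p = 0.71.
P(Y = 3) = (1−p)^2 · p = 0.0841 · 0.71 = 0.059711

0.0597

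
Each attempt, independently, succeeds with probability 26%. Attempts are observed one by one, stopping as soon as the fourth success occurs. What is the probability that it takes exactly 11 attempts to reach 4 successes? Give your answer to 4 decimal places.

0.0666

Y = trial on which the fourth success occurs; negative binomial, r=4, p=0.26.
P(Y=11) = C(10,3) · p^4 · (1−p)^7
= 120 · 0.0045698 · 0.12151 = 0.066634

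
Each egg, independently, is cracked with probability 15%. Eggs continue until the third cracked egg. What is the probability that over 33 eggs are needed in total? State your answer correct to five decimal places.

0.10903

Needing more than 33 eggs ⇔ fewer than 3 successes in the first 33. With X ~ Binomial(33, 0.15), P(Y > 33) = P(X ≤ 2).
  k=0: C(33,0)·0.15^0·0.85^33 = 0.0046862
  k=1: C(33,1)·0.15^1·0.85^32 = 0.0272905
  k=2: C(33,2)·0.15^2·0.85^31 = 0.0770554
P(X ≤ 2) = 0.1090321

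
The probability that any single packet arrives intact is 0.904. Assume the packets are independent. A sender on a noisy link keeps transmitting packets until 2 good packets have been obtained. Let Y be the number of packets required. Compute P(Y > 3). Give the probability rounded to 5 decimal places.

0.02588

Needing more than 3 packets ⇔ fewer than 2 successes in the first 3. With X ~ Binomial(3, 0.904), P(Y > 3) = P(X ≤ 1).
  k=0: C(3,0)·0.904^0·0.096^3 = 0.0008847
  k=1: C(3,1)·0.904^1·0.096^2 = 0.0249938
P(X ≤ 1) = 0.0258785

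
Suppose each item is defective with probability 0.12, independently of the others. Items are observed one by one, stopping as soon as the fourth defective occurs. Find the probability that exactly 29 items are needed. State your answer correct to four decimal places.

0.0278

Y = trial on which the fourth success occurs; negative binomial, r=4, p=0.12.
P(Y=29) = C(28,3) · p^4 · (1−p)^25
= 3276 · 0.00020736 · 0.040932 = 0.027806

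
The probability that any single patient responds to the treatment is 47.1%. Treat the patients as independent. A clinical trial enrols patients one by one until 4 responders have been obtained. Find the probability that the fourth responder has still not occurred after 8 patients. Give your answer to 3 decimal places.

Needing more than 8 patients ⇔ fewer than 4 successes in the first 8. With X ~ Binomial(8, 0.471), P(Y > 8) = P(X ≤ 3).
  k=0: C(8,0)·0.471^0·0.529^8 = 0.00613
  k=1: C(8,1)·0.471^1·0.529^7 = 0.04368
  k=2: C(8,2)·0.471^2·0.529^6 = 0.13612
  k=3: C(8,3)·0.471^3·0.529^5 = 0.24240
P(X ≤ 3) = 0.42834

0.428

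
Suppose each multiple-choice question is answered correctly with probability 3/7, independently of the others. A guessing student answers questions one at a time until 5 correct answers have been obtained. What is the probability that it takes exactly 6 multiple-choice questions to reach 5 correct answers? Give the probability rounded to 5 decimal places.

0.04131

Y = trial on which the fifth success occurs; negative binomial, r=5, p=0.428571.
P(Y=6) = C(5,4) · p^5 · (1−p)^1
= 5 · 0.014458 · 0.57143 = 0.0413093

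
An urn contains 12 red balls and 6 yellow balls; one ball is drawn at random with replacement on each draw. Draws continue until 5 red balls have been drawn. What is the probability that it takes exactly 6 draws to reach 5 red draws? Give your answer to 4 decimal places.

0.2195

Y = trial on which the fifth success occurs; negative binomial, r=5, p=0.666667.
P(Y=6) = C(5,4) · p^5 · (1−p)^1
= 5 · 0.13169 · 0.33333 = 0.219479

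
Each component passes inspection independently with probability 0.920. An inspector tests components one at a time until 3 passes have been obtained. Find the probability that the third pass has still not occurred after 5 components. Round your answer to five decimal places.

Needing more than 5 components ⇔ fewer than 3 successes in the first 5. With X ~ Binomial(5, 0.92), P(Y > 5) = P(X ≤ 2).
  k=0: C(5,0)·0.92^0·0.08^5 = 0.0000033
  k=1: C(5,1)·0.92^1·0.08^4 = 0.0001884
  k=2: C(5,2)·0.92^2·0.08^3 = 0.0043336
P(X ≤ 2) = 0.0045253

0.00453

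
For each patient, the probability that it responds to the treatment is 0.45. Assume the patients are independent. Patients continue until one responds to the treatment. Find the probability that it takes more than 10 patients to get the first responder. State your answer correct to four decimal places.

Y = number of patients to the first success; geometric, p = 0.45.
P(Y > 10) = P(first 10 all fail) = (1−p)^10 = 0.002533

0.0025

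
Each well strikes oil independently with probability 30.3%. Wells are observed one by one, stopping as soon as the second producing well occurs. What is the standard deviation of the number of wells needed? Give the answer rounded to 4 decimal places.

Y = total wells until the second success; negative binomial with r=2, p=0.303.
SD(Y) = √[r(1−p)/p²] = √(15.183697) = 3.896626

3.8966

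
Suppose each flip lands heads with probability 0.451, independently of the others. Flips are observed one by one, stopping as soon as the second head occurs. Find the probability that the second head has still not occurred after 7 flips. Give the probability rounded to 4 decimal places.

Needing more than 7 flips ⇔ fewer than 2 successes in the first 7. With X ~ Binomial(7, 0.451), P(Y > 7) = P(X ≤ 1).
  k=0: C(7,0)·0.451^0·0.549^7 = 0.015032
  k=1: C(7,1)·0.451^1·0.549^6 = 0.086439
P(X ≤ 1) = 0.101470

0.1015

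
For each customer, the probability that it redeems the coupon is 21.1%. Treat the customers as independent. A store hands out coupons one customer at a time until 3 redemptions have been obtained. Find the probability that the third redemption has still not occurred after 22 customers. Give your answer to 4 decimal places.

Needing more than 22 customers ⇔ fewer than 3 successes in the first 22. With X ~ Binomial(22, 0.211), P(Y > 22) = P(X ≤ 2).
  k=0: C(22,0)·0.211^0·0.789^22 = 0.005441
  k=1: C(22,1)·0.211^1·0.789^21 = 0.032013
  k=2: C(22,2)·0.211^2·0.789^20 = 0.089891
P(X ≤ 2) = 0.127345

0.1273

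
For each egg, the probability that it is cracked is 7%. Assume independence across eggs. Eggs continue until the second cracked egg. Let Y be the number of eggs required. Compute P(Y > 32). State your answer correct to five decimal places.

Needing more than 32 eggs ⇔ fewer than 2 successes in the first 32. With X ~ Binomial(32, 0.07), P(Y > 32) = P(X ≤ 1).
  k=0: C(32,0)·0.07^0·0.93^32 = 0.0980515
  k=1: C(32,1)·0.07^1·0.93^31 = 0.2361671
P(X ≤ 1) = 0.3342186

0.33422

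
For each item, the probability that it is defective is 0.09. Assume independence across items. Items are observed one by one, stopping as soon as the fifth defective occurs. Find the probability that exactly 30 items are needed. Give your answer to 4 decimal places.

0.0133

Y = trial on which the fifth success occurs; negative binomial, r=5, p=0.09.
P(Y=30) = C(29,4) · p^5 · (1−p)^25
= 23751 · 5.9049e-06 · 0.094631 = 0.013272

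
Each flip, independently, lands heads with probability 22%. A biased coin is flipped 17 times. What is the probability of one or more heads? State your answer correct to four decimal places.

0.9854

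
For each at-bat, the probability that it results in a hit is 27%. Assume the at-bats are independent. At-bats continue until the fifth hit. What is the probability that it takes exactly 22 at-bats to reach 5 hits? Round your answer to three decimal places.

0.041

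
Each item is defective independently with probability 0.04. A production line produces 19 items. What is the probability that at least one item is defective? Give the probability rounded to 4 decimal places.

0.5396

P(at least one) = 1 − P(none) = 1 − (1 − 0.04)^19
= 1 − 0.460419 = 0.539581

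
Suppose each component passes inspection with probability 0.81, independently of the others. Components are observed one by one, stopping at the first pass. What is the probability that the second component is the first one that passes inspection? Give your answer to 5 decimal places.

0.15390

Geometric (trials to first success), p = 0.81.
P(Y = 2) = (1−p)^1 · p = 0.19 · 0.81 = 0.1539000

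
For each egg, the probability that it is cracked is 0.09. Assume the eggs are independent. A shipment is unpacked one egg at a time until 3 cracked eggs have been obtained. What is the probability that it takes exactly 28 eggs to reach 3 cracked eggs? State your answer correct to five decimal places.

0.02421

Y = trial on which the third success occurs; negative binomial, r=3, p=0.09.
P(Y=28) = C(27,2) · p^3 · (1−p)^25
= 351 · 0.000729 · 0.094631 = 0.0242142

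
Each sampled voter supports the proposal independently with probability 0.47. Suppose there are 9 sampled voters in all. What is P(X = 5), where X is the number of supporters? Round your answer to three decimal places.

X ~ Binomial(n=9, p=0.47).
P(X=5) = C(9,5) · p^5 · (1−p)^4
= 126 · 0.022935 · 0.078905 = 0.22801

0.228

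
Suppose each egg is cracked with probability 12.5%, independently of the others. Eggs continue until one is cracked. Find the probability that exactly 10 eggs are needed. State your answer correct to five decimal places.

Geometric (trials to first success), p = 0.125.
P(Y = 10) = (1−p)^9 · p = 0.30066 · 0.125 = 0.0375822

0.03758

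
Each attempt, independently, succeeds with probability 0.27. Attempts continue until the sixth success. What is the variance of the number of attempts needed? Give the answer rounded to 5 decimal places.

Y = total attempts until the sixth success; negative binomial with r=6, p=0.27.
Var(Y) = r(1−p)/p² = 6·0.73 / 0.27² = 60.0823045

60.08230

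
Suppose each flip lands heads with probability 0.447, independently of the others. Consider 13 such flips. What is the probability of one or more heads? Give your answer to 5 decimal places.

0.99955

P(at least one) = 1 − P(none) = 1 − (1 − 0.447)^13
= 1 − 0.0004523 = 0.9995477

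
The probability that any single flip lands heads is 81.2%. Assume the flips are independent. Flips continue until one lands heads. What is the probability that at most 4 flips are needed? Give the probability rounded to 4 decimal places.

0.9988

Y = number of flips to the first success; geometric, p = 0.812.
P(Y ≤ 4) = 1 − (1−p)^4 = 1 − 0.001249 = 0.998751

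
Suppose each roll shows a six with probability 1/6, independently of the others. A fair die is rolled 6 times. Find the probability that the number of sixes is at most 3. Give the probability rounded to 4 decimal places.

0.9913

X ~ Binomial(6, 0.166667); P(X ≤ 3) = Σ C(6,k) p^k (1−p)^(6−k) over k:
  k=0: C(6,0)·0.166667^0·0.833333^6 = 0.334898
  k=1: C(6,1)·0.166667^1·0.833333^5 = 0.401878
  k=2: C(6,2)·0.166667^2·0.833333^4 = 0.200939
  k=3: C(6,3)·0.166667^3·0.833333^3 = 0.053584
Total = 0.991298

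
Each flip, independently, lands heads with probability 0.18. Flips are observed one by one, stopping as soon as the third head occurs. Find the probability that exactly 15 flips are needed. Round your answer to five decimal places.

Y = trial on which the third success occurs; negative binomial, r=3, p=0.18.
P(Y=15) = C(14,2) · p^3 · (1−p)^12
= 91 · 0.005832 · 0.09242 = 0.0490484

0.04905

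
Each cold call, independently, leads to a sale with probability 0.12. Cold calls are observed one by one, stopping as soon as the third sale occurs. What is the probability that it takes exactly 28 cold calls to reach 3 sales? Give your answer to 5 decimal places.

0.02483

Y = trial on which the third success occurs; negative binomial, r=3, p=0.12.
P(Y=28) = C(27,2) · p^3 · (1−p)^25
= 351 · 0.001728 · 0.040932 = 0.0248266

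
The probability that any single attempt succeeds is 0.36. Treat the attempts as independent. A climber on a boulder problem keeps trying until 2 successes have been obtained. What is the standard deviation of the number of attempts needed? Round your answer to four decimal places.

Y = total attempts until the second success; negative binomial with r=2, p=0.36.
SD(Y) = √[r(1−p)/p²] = √(9.876543) = 3.142697

3.1427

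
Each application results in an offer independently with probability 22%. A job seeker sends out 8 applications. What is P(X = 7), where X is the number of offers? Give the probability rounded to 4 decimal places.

0.0002

X ~ Binomial(n=8, p=0.22).
P(X=7) = C(8,7) · p^7 · (1−p)^1
= 8 · 2.4944e-05 · 0.78 = 0.000156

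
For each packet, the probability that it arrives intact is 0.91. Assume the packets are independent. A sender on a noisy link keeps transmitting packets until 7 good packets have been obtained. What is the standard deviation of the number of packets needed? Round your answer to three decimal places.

0.872

Y = total packets until the seventh success; negative binomial with r=7, p=0.91.
SD(Y) = √[r(1−p)/p²] = √(0.76078) = 0.87223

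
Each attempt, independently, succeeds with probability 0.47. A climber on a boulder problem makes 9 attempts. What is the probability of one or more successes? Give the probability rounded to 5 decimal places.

0.99670

P(at least one) = 1 − P(none) = 1 − (1 − 0.47)^9
= 1 − 0.0032998 = 0.9967002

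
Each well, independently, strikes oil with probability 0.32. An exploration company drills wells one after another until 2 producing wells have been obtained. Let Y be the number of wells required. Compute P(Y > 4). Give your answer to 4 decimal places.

Needing more than 4 wells ⇔ fewer than 2 successes in the first 4. With X ~ Binomial(4, 0.32), P(Y > 4) = P(X ≤ 1).
  k=0: C(4,0)·0.32^0·0.68^4 = 0.213814
  k=1: C(4,1)·0.32^1·0.68^3 = 0.402473
P(X ≤ 1) = 0.616287

0.6163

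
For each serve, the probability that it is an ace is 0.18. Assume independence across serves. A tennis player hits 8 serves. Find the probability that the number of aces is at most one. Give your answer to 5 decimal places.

X ~ Binomial(8, 0.18); P(X ≤ 1) = Σ C(8,k) p^k (1−p)^(8−k) over k:
  k=0: C(8,0)·0.18^0·0.82^8 = 0.2044141
  k=1: C(8,1)·0.18^1·0.82^7 = 0.3589711
Total = 0.5633852

0.56339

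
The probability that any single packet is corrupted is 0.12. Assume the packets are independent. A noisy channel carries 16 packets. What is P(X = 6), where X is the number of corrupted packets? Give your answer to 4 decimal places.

0.0067

X ~ Binomial(n=16, p=0.12).
P(X=6) = C(16,6) · p^6 · (1−p)^10
= 8008 · 2.986e-06 · 0.2785 = 0.006659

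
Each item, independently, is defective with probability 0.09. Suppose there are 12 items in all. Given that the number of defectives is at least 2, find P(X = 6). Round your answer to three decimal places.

X ~ Binomial(12, 0.09). Want P(X=6 | X≥2) = P(X=6) / P(X≥2).
P(X=6) = C(12,6)·0.09^6·0.91^6 = 0.00028
P(X≥2) = 1 − 0.32248 − 0.38272 = 0.29481
Ratio = 0.00028 / 0.29481 = 0.00095

0.001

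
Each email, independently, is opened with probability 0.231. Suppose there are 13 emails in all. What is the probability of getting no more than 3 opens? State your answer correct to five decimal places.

0.64775

X ~ Binomial(13, 0.231); P(X ≤ 3) = Σ C(13,k) p^k (1−p)^(13−k) over k:
  k=0: C(13,0)·0.231^0·0.769^13 = 0.0328884
  k=1: C(13,1)·0.231^1·0.769^12 = 0.1284315
  k=2: C(13,2)·0.231^2·0.769^11 = 0.2314772
  k=3: C(13,3)·0.231^3·0.769^10 = 0.2549561
Total = 0.6477532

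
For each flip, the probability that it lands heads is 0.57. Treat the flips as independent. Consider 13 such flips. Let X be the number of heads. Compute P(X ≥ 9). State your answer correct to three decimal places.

0.275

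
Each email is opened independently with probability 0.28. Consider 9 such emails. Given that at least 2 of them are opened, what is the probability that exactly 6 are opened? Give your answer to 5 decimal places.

0.01972

X ~ Binomial(9, 0.28). Want P(X=6 | X≥2) = P(X=6) / P(X≥2).
P(X=6) = C(9,6)·0.28^6·0.72^3 = 0.0151086
P(X≥2) = 1 − 0.0519987 − 0.1819954 = 0.7660059
Ratio = 0.0151086 / 0.7660059 = 0.0197239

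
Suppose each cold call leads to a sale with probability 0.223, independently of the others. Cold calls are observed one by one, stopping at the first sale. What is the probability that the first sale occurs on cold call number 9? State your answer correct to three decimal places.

0.030

Geometric (trials to first success), p = 0.223.
P(Y = 9) = (1−p)^8 · p = 0.13285 · 0.223 = 0.02963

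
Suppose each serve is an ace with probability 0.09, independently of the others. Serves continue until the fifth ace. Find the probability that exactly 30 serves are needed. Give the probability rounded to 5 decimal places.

Y = trial on which the fifth success occurs; negative binomial, r=5, p=0.09.
P(Y=30) = C(29,4) · p^5 · (1−p)^25
= 23751 · 5.9049e-06 · 0.094631 = 0.0132718

0.01327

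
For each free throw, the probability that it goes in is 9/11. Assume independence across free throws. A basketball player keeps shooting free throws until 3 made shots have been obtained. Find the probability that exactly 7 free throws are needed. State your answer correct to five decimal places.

Y = trial on which the third success occurs; negative binomial, r=3, p=0.818182.
P(Y=7) = C(6,2) · p^3 · (1−p)^4
= 15 · 0.54771 · 0.0010928 = 0.0089782

0.00898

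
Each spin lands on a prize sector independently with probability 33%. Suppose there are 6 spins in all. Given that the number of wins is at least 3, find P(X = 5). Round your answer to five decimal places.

X ~ Binomial(6, 0.33). Want P(X=5 | X≥3) = P(X=5) / P(X≥3).
P(X=5) = C(6,5)·0.33^5·0.67^1 = 0.0157324
P(X≥3) = 1 − 0.0904584 − 0.2673248 − 0.3291686 = 0.3130483
Ratio = 0.0157324 / 0.3130483 = 0.0502556

0.05026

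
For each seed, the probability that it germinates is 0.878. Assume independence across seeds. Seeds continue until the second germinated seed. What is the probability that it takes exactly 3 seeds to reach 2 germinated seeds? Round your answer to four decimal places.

0.1881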